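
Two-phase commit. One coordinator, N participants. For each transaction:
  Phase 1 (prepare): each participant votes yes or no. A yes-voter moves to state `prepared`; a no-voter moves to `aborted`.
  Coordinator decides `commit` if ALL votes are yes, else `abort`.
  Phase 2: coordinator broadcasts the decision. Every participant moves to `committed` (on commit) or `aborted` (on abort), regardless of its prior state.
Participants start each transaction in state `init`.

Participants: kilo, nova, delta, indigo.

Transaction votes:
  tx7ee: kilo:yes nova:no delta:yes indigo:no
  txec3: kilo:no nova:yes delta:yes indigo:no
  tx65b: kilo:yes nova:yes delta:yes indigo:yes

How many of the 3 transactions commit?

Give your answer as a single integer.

tx7ee: no from nova, indigo -> abort (commits=0)
txec3: no from kilo, indigo -> abort (commits=0)
tx65b: all yes -> commit (commits=1)

Answer: 1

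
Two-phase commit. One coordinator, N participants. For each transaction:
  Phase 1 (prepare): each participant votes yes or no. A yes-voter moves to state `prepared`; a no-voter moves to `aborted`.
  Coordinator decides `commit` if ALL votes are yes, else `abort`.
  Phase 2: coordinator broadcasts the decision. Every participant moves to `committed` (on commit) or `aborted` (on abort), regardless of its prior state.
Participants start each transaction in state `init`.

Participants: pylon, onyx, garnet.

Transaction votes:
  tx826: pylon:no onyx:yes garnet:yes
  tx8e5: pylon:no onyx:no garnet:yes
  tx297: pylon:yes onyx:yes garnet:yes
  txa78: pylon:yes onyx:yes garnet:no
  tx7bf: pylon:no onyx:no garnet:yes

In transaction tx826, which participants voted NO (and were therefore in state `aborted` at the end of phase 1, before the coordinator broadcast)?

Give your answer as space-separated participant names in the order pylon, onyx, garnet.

Answer: pylon

Derivation:
Txn tx826 phase 1: pylon no -> aborted; onyx yes -> prepared; garnet yes -> prepared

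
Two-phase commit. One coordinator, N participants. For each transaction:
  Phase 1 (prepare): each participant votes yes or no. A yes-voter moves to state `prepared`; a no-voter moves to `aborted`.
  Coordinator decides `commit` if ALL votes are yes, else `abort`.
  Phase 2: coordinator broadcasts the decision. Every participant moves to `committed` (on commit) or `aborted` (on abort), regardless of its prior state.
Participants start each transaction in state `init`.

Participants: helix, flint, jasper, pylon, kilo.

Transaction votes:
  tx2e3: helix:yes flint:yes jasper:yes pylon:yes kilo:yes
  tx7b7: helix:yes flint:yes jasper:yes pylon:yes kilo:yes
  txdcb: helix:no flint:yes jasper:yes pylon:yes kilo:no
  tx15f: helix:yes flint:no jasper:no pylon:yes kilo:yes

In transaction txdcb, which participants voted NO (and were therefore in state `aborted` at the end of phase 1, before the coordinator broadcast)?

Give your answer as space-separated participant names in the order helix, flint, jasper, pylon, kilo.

Txn txdcb phase 1: helix no -> aborted; flint yes -> prepared; jasper yes -> prepared; pylon yes -> prepared; kilo no -> aborted

Answer: helix kilo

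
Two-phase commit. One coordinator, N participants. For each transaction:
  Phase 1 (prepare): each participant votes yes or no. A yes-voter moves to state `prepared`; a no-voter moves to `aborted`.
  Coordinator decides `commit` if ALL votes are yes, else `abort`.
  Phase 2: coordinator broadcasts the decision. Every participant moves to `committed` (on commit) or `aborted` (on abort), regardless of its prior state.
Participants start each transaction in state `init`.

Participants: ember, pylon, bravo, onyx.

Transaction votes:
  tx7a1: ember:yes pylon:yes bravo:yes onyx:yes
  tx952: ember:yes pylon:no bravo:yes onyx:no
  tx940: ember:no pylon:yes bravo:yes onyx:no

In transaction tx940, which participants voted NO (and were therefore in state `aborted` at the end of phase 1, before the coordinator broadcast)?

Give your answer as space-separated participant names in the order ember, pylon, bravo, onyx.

Txn tx940 phase 1: ember no -> aborted; pylon yes -> prepared; bravo yes -> prepared; onyx no -> aborted

Answer: ember onyx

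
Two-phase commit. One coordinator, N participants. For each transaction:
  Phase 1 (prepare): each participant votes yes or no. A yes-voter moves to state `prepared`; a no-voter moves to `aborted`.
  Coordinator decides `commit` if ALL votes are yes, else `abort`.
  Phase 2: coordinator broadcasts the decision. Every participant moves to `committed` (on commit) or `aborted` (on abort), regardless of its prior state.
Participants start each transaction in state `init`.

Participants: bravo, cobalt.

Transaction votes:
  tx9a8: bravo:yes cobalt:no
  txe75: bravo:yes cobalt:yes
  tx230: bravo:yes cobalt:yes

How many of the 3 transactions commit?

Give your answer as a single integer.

Answer: 2

Derivation:
tx9a8: no from cobalt -> abort (commits=0)
txe75: all yes -> commit (commits=1)
tx230: all yes -> commit (commits=2)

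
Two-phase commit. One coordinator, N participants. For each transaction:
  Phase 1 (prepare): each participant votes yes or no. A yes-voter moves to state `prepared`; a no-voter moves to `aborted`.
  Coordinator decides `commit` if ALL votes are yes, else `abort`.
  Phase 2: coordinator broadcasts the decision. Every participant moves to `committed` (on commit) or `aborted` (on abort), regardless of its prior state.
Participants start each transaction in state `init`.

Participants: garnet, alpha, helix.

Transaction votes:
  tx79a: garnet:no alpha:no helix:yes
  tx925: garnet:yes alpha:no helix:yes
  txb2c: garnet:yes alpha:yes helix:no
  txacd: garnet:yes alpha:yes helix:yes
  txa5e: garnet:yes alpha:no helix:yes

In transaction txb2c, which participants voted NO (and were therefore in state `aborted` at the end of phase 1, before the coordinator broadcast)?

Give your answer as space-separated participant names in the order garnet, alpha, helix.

Answer: helix

Derivation:
Txn txb2c phase 1: garnet yes -> prepared; alpha yes -> prepared; helix no -> aborted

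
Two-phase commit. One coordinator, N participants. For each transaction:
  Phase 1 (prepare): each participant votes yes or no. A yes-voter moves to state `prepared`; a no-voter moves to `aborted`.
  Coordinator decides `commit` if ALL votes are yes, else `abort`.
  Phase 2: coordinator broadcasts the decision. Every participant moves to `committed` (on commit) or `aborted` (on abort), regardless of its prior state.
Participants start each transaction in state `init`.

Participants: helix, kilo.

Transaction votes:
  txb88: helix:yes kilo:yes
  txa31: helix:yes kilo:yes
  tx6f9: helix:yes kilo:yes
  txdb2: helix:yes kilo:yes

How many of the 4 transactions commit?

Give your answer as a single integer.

txb88: all yes -> commit (commits=1)
txa31: all yes -> commit (commits=2)
tx6f9: all yes -> commit (commits=3)
txdb2: all yes -> commit (commits=4)

Answer: 4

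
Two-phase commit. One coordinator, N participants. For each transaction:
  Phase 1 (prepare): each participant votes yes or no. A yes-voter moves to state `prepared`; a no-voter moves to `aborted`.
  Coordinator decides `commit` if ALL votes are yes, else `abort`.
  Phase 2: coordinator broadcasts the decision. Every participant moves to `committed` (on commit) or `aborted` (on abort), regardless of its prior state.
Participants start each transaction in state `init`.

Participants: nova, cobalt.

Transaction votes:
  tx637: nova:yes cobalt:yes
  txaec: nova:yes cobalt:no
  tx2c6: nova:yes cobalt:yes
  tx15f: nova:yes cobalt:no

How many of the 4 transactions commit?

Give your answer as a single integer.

tx637: all yes -> commit (commits=1)
txaec: no from cobalt -> abort (commits=1)
tx2c6: all yes -> commit (commits=2)
tx15f: no from cobalt -> abort (commits=2)

Answer: 2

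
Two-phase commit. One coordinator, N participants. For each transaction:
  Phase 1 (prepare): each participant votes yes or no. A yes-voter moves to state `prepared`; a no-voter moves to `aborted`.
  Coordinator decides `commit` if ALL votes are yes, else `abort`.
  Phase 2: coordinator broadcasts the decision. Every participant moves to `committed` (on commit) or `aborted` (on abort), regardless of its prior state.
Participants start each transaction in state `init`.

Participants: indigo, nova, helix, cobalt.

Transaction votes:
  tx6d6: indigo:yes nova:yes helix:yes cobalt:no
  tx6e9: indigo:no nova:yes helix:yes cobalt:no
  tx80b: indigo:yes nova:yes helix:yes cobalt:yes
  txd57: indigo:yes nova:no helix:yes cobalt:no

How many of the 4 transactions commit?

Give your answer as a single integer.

tx6d6: no from cobalt -> abort (commits=0)
tx6e9: no from indigo, cobalt -> abort (commits=0)
tx80b: all yes -> commit (commits=1)
txd57: no from nova, cobalt -> abort (commits=1)

Answer: 1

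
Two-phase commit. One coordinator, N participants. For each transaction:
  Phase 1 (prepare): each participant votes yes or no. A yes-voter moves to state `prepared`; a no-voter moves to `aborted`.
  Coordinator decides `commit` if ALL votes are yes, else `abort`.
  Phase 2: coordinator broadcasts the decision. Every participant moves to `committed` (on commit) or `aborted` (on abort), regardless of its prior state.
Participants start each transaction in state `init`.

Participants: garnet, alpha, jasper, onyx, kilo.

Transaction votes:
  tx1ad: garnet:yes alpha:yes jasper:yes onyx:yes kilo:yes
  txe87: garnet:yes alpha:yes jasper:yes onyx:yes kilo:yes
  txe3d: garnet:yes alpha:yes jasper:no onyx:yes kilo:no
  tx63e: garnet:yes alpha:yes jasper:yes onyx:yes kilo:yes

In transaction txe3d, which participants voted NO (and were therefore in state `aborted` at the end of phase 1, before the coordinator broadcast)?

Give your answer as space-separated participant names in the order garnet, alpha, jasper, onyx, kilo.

Txn txe3d phase 1: garnet yes -> prepared; alpha yes -> prepared; jasper no -> aborted; onyx yes -> prepared; kilo no -> aborted

Answer: jasper kilo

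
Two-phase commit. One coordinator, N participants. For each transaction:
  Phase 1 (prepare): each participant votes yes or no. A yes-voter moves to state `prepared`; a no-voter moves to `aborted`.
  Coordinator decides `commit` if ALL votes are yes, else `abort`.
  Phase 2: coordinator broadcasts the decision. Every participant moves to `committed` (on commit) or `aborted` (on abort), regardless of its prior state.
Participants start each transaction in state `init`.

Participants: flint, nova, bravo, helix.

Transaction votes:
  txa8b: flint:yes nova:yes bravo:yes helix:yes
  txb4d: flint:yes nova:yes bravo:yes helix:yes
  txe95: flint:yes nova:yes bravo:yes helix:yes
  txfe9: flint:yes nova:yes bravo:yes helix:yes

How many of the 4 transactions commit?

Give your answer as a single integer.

txa8b: all yes -> commit (commits=1)
txb4d: all yes -> commit (commits=2)
txe95: all yes -> commit (commits=3)
txfe9: all yes -> commit (commits=4)

Answer: 4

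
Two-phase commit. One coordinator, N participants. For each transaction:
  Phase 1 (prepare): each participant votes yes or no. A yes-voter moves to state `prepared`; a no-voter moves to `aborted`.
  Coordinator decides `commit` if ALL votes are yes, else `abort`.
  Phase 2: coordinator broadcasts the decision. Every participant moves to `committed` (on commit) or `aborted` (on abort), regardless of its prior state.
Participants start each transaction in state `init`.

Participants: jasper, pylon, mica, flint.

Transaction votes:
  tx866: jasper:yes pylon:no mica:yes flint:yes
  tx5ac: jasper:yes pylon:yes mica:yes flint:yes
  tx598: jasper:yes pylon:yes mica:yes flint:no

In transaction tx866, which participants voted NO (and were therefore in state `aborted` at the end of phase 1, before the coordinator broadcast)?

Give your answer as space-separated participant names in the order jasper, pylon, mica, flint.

Txn tx866 phase 1: jasper yes -> prepared; pylon no -> aborted; mica yes -> prepared; flint yes -> prepared

Answer: pylon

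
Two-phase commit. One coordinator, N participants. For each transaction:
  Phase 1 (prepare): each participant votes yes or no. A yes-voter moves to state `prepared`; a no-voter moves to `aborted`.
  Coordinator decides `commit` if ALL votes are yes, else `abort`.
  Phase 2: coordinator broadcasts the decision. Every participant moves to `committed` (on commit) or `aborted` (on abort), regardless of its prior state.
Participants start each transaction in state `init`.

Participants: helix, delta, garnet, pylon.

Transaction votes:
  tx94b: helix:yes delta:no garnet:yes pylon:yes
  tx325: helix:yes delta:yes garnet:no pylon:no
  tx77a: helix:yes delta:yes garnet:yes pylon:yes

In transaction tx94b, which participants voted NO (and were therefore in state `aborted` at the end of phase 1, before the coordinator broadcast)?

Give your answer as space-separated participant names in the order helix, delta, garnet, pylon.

Answer: delta

Derivation:
Txn tx94b phase 1: helix yes -> prepared; delta no -> aborted; garnet yes -> prepared; pylon yes -> prepared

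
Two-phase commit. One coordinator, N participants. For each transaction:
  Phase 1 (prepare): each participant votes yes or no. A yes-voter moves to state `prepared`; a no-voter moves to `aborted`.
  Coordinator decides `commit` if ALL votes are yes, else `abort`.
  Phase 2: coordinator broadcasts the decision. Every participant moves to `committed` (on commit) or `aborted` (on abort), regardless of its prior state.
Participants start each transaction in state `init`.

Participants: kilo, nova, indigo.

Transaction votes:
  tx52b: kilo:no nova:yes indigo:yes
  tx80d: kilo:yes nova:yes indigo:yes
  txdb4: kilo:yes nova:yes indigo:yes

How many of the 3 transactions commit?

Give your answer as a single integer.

Answer: 2

Derivation:
tx52b: no from kilo -> abort (commits=0)
tx80d: all yes -> commit (commits=1)
txdb4: all yes -> commit (commits=2)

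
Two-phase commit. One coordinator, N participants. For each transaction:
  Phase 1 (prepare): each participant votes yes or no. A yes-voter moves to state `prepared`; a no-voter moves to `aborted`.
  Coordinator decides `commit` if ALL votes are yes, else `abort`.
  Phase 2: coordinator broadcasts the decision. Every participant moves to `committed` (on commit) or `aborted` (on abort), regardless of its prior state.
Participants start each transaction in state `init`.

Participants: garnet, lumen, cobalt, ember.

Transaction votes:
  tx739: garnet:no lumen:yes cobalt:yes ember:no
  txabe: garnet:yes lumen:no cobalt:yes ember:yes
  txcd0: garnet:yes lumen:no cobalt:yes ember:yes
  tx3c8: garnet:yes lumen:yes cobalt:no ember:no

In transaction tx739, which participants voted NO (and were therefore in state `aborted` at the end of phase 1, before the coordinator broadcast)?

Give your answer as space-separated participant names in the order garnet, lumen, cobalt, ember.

Answer: garnet ember

Derivation:
Txn tx739 phase 1: garnet no -> aborted; lumen yes -> prepared; cobalt yes -> prepared; ember no -> aborted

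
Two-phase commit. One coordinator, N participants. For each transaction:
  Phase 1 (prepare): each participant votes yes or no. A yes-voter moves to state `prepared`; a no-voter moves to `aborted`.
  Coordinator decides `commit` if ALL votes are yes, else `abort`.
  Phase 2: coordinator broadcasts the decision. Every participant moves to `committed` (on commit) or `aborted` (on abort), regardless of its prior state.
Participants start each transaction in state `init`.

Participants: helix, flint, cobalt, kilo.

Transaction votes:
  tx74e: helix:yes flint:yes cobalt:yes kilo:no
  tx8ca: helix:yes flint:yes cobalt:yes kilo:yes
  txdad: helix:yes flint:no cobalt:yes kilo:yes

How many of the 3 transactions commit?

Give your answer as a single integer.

tx74e: no from kilo -> abort (commits=0)
tx8ca: all yes -> commit (commits=1)
txdad: no from flint -> abort (commits=1)

Answer: 1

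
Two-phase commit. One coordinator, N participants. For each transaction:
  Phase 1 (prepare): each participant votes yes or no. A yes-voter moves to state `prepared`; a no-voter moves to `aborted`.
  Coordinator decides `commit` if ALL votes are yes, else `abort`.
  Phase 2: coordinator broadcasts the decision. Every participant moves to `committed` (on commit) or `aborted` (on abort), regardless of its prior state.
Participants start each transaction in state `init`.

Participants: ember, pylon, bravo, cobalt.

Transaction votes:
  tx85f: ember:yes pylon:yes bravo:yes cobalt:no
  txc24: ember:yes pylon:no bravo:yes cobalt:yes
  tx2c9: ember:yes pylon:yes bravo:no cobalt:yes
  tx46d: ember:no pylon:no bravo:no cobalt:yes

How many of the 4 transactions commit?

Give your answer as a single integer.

Answer: 0

Derivation:
tx85f: no from cobalt -> abort (commits=0)
txc24: no from pylon -> abort (commits=0)
tx2c9: no from bravo -> abort (commits=0)
tx46d: no from ember, pylon, bravo -> abort (commits=0)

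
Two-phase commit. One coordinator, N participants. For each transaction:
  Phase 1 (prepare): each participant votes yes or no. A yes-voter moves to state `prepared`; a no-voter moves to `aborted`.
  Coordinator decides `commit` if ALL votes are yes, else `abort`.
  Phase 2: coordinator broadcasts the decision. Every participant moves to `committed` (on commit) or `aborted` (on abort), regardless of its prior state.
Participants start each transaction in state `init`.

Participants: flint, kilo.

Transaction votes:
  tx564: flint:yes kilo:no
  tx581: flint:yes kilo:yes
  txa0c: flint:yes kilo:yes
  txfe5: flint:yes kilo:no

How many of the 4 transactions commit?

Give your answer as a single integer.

tx564: no from kilo -> abort (commits=0)
tx581: all yes -> commit (commits=1)
txa0c: all yes -> commit (commits=2)
txfe5: no from kilo -> abort (commits=2)

Answer: 2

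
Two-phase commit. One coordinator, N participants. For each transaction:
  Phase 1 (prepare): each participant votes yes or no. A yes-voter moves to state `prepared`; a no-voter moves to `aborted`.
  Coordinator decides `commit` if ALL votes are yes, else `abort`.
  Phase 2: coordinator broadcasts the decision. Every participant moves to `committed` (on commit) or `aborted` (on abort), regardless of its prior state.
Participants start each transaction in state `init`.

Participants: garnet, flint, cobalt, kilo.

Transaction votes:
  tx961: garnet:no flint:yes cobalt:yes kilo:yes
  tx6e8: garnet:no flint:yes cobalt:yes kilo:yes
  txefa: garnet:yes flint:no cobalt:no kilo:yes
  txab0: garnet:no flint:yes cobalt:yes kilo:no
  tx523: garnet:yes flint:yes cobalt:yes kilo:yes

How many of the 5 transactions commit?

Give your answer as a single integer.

tx961: no from garnet -> abort (commits=0)
tx6e8: no from garnet -> abort (commits=0)
txefa: no from flint, cobalt -> abort (commits=0)
txab0: no from garnet, kilo -> abort (commits=0)
tx523: all yes -> commit (commits=1)

Answer: 1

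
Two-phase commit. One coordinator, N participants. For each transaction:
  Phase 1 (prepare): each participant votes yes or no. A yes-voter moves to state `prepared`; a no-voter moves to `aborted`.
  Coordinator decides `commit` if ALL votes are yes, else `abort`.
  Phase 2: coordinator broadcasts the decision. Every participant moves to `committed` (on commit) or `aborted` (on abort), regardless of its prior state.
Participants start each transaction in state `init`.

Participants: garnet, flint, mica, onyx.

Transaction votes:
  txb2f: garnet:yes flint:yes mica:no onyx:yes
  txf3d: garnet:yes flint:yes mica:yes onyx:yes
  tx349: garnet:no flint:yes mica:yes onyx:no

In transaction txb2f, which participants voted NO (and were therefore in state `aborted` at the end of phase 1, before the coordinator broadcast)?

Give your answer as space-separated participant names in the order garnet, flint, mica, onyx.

Answer: mica

Derivation:
Txn txb2f phase 1: garnet yes -> prepared; flint yes -> prepared; mica no -> aborted; onyx yes -> prepared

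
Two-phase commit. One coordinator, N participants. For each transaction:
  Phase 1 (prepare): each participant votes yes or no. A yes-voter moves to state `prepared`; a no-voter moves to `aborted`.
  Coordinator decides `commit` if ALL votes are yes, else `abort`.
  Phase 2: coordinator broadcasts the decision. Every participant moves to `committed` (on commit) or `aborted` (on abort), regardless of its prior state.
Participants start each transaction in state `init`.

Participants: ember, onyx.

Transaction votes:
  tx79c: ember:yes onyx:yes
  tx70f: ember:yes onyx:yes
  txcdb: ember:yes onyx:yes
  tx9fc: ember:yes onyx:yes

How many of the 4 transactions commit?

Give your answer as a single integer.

tx79c: all yes -> commit (commits=1)
tx70f: all yes -> commit (commits=2)
txcdb: all yes -> commit (commits=3)
tx9fc: all yes -> commit (commits=4)

Answer: 4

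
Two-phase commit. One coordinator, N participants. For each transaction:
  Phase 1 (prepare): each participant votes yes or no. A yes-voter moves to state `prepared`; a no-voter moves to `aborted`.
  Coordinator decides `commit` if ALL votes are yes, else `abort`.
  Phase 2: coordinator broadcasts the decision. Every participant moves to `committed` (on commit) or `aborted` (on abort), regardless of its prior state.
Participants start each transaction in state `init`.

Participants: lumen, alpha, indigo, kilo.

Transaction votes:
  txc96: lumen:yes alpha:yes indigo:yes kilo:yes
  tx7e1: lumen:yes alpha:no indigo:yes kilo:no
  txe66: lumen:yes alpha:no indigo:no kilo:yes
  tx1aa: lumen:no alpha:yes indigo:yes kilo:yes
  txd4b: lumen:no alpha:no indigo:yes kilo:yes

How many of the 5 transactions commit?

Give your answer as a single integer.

Answer: 1

Derivation:
txc96: all yes -> commit (commits=1)
tx7e1: no from alpha, kilo -> abort (commits=1)
txe66: no from alpha, indigo -> abort (commits=1)
tx1aa: no from lumen -> abort (commits=1)
txd4b: no from lumen, alpha -> abort (commits=1)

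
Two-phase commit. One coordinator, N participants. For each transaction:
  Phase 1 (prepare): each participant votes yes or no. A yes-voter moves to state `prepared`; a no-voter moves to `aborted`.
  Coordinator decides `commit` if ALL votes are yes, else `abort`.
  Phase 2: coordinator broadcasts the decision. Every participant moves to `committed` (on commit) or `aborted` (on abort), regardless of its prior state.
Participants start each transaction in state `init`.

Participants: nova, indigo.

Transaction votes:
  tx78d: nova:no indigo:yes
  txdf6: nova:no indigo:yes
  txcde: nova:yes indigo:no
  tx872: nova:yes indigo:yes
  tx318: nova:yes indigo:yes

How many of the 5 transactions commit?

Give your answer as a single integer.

Answer: 2

Derivation:
tx78d: no from nova -> abort (commits=0)
txdf6: no from nova -> abort (commits=0)
txcde: no from indigo -> abort (commits=0)
tx872: all yes -> commit (commits=1)
tx318: all yes -> commit (commits=2)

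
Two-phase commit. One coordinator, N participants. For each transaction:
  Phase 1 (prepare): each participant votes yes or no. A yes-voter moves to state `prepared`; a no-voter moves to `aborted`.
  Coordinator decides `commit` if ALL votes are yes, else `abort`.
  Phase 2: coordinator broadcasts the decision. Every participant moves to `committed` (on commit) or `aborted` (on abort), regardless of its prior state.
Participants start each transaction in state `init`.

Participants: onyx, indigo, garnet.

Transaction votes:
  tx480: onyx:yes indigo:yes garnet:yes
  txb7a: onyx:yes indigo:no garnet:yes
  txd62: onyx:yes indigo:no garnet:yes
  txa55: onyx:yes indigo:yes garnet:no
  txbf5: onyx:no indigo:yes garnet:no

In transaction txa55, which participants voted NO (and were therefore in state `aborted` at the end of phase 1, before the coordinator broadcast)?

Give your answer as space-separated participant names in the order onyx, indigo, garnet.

Txn txa55 phase 1: onyx yes -> prepared; indigo yes -> prepared; garnet no -> aborted

Answer: garnet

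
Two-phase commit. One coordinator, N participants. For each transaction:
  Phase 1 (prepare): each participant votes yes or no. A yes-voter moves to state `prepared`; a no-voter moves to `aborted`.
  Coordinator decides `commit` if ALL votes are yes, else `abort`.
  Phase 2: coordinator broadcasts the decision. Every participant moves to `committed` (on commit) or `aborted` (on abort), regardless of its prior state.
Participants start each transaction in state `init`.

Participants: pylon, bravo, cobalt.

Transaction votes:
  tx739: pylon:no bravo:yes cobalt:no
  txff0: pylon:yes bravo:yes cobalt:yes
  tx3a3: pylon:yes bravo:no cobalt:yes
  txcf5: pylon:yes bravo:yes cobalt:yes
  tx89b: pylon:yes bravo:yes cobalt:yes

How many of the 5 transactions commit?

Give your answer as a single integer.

tx739: no from pylon, cobalt -> abort (commits=0)
txff0: all yes -> commit (commits=1)
tx3a3: no from bravo -> abort (commits=1)
txcf5: all yes -> commit (commits=2)
tx89b: all yes -> commit (commits=3)

Answer: 3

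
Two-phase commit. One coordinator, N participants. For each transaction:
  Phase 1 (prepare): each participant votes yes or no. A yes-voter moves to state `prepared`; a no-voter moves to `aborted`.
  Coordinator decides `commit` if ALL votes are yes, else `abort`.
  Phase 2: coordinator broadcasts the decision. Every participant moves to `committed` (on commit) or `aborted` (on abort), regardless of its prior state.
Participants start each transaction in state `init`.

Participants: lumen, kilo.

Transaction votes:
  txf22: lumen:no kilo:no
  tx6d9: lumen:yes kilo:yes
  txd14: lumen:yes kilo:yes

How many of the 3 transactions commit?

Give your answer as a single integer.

Answer: 2

Derivation:
txf22: no from lumen, kilo -> abort (commits=0)
tx6d9: all yes -> commit (commits=1)
txd14: all yes -> commit (commits=2)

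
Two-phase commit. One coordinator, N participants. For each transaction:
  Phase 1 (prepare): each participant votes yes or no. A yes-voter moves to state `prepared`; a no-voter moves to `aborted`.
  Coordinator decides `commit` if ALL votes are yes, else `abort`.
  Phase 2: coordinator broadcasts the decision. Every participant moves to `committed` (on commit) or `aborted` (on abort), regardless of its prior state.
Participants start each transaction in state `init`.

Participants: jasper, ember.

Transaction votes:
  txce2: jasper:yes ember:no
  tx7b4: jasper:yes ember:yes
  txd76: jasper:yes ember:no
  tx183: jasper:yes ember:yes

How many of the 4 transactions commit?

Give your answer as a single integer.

txce2: no from ember -> abort (commits=0)
tx7b4: all yes -> commit (commits=1)
txd76: no from ember -> abort (commits=1)
tx183: all yes -> commit (commits=2)

Answer: 2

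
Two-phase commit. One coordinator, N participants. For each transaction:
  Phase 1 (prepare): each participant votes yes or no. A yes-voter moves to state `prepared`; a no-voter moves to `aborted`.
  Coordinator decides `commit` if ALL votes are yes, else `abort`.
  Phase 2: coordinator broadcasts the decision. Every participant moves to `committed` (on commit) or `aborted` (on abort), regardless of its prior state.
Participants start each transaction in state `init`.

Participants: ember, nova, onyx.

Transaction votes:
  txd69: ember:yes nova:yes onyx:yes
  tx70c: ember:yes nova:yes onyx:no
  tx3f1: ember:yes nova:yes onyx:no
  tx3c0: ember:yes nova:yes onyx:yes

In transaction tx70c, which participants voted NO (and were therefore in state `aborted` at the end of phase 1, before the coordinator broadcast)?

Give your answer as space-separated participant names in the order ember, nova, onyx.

Answer: onyx

Derivation:
Txn tx70c phase 1: ember yes -> prepared; nova yes -> prepared; onyx no -> aborted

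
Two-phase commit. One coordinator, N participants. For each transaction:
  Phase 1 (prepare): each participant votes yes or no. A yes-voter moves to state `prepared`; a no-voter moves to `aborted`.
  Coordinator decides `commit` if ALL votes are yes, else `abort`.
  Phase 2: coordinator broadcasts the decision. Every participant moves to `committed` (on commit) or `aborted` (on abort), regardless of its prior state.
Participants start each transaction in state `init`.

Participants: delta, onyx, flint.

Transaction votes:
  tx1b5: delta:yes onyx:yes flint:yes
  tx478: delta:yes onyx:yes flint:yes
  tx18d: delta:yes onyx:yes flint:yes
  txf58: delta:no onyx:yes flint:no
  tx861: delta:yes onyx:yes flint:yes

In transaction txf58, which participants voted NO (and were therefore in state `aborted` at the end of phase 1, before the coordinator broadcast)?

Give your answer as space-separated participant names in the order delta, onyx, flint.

Txn txf58 phase 1: delta no -> aborted; onyx yes -> prepared; flint no -> aborted

Answer: delta flint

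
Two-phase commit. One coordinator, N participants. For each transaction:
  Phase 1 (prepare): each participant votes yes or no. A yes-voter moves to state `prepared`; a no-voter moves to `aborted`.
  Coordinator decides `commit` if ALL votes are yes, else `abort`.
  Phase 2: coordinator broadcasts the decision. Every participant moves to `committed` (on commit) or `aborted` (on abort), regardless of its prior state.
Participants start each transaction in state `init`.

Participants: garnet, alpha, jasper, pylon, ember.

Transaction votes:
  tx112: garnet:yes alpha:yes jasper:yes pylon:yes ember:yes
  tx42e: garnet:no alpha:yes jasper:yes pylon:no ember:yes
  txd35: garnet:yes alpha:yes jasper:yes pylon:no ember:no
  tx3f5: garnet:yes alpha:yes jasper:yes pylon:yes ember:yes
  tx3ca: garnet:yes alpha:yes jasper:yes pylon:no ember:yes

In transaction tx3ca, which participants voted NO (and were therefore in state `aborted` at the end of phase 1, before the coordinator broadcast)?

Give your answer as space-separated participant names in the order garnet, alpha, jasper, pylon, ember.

Answer: pylon

Derivation:
Txn tx3ca phase 1: garnet yes -> prepared; alpha yes -> prepared; jasper yes -> prepared; pylon no -> aborted; ember yes -> prepared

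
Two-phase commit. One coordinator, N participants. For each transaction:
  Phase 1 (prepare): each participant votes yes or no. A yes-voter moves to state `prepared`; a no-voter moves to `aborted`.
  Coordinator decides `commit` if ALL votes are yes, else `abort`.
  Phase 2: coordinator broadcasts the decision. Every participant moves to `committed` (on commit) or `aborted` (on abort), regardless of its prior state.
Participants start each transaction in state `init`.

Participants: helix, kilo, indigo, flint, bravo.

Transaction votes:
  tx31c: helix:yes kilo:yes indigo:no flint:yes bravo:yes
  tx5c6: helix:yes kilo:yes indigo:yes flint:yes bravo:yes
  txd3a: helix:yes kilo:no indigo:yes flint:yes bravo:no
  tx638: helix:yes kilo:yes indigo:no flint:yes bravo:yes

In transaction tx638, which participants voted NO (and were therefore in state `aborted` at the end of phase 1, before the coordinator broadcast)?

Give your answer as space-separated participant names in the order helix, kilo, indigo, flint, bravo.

Txn tx638 phase 1: helix yes -> prepared; kilo yes -> prepared; indigo no -> aborted; flint yes -> prepared; bravo yes -> prepared

Answer: indigo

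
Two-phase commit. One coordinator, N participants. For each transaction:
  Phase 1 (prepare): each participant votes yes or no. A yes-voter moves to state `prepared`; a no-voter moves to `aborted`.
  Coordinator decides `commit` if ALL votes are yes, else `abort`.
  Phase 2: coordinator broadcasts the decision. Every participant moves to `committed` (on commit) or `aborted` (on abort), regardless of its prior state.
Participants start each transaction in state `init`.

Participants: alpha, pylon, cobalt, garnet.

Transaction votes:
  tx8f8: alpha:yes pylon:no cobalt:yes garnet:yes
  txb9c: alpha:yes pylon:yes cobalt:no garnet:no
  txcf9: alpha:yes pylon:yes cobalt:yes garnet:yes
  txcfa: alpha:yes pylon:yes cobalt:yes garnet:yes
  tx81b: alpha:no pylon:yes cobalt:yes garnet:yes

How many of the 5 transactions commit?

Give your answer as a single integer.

tx8f8: no from pylon -> abort (commits=0)
txb9c: no from cobalt, garnet -> abort (commits=0)
txcf9: all yes -> commit (commits=1)
txcfa: all yes -> commit (commits=2)
tx81b: no from alpha -> abort (commits=2)

Answer: 2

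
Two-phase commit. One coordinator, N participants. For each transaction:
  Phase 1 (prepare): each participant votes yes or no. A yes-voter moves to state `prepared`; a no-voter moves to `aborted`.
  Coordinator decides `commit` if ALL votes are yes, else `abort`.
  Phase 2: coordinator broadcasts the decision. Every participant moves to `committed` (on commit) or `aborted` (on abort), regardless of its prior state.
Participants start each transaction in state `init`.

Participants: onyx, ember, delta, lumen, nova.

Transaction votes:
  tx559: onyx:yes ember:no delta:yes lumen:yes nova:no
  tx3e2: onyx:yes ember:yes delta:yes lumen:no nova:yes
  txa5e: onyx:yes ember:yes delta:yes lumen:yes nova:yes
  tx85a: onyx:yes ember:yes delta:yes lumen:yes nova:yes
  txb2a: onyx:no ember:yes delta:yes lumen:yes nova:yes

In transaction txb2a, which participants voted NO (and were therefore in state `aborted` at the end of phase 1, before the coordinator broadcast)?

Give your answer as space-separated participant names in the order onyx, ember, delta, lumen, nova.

Txn txb2a phase 1: onyx no -> aborted; ember yes -> prepared; delta yes -> prepared; lumen yes -> prepared; nova yes -> prepared

Answer: onyx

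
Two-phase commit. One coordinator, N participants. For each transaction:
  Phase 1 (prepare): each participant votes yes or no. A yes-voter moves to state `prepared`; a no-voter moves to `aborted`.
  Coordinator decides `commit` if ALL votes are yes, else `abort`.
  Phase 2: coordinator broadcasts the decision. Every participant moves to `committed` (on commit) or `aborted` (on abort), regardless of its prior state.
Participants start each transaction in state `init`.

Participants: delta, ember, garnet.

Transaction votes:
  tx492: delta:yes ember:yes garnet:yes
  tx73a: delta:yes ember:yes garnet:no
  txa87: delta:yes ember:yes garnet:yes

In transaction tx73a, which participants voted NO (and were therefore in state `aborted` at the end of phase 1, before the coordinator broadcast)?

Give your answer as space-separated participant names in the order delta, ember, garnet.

Txn tx73a phase 1: delta yes -> prepared; ember yes -> prepared; garnet no -> aborted

Answer: garnet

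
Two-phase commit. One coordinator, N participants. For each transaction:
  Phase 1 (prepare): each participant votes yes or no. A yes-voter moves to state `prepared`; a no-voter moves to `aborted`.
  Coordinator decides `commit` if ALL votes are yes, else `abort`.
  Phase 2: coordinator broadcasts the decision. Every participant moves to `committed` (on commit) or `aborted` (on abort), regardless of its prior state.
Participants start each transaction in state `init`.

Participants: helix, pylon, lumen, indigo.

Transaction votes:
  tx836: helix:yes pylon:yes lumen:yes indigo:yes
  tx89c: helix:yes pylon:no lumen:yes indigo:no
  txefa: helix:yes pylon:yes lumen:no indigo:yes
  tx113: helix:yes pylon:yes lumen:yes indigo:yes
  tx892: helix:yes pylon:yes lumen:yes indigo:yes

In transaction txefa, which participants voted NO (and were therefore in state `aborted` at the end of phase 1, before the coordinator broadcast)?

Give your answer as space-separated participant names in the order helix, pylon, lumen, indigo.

Answer: lumen

Derivation:
Txn txefa phase 1: helix yes -> prepared; pylon yes -> prepared; lumen no -> aborted; indigo yes -> prepared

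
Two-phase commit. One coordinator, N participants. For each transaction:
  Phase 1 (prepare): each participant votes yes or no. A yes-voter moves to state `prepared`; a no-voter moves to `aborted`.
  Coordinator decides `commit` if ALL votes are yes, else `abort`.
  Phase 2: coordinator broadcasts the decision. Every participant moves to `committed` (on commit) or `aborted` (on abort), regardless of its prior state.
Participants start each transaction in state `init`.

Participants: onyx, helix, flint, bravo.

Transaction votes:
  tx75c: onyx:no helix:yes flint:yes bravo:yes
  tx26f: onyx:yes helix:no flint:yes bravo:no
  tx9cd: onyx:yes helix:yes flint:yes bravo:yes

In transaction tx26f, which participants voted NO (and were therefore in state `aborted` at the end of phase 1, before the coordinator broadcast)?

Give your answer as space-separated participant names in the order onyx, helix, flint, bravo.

Answer: helix bravo

Derivation:
Txn tx26f phase 1: onyx yes -> prepared; helix no -> aborted; flint yes -> prepared; bravo no -> aborted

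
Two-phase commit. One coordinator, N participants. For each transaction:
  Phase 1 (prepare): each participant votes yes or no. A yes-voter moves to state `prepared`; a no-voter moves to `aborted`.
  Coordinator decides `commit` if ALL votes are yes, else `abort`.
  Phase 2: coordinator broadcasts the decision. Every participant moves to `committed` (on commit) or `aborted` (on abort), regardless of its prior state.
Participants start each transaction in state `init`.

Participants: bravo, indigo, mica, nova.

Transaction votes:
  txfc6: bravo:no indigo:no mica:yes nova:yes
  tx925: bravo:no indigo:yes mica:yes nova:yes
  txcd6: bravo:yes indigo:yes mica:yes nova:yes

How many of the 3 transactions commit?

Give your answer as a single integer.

Answer: 1

Derivation:
txfc6: no from bravo, indigo -> abort (commits=0)
tx925: no from bravo -> abort (commits=0)
txcd6: all yes -> commit (commits=1)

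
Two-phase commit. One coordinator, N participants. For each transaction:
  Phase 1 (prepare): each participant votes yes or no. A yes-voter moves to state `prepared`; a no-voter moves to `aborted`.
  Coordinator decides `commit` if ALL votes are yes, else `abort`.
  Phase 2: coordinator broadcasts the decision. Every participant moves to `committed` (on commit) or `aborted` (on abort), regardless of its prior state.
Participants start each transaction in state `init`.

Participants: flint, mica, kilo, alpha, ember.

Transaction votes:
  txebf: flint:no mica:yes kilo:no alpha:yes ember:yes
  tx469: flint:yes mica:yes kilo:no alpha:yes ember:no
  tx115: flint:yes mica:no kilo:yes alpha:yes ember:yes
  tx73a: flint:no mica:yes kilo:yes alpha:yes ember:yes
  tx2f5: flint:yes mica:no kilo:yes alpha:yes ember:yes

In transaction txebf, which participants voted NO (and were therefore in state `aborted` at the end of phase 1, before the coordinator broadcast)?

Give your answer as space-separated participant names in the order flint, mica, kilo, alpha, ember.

Txn txebf phase 1: flint no -> aborted; mica yes -> prepared; kilo no -> aborted; alpha yes -> prepared; ember yes -> prepared

Answer: flint kilo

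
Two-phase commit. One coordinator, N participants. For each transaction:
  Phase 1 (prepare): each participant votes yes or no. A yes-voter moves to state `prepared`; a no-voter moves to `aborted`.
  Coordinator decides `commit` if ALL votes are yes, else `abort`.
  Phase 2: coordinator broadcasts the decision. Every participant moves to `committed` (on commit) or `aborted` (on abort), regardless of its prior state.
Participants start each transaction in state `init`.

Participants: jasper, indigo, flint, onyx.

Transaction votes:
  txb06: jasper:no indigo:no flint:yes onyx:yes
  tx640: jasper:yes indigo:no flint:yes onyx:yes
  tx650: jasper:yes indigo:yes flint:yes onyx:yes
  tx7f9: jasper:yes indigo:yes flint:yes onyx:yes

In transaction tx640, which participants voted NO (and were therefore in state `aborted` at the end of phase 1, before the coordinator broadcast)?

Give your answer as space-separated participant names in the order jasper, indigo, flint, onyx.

Answer: indigo

Derivation:
Txn tx640 phase 1: jasper yes -> prepared; indigo no -> aborted; flint yes -> prepared; onyx yes -> prepared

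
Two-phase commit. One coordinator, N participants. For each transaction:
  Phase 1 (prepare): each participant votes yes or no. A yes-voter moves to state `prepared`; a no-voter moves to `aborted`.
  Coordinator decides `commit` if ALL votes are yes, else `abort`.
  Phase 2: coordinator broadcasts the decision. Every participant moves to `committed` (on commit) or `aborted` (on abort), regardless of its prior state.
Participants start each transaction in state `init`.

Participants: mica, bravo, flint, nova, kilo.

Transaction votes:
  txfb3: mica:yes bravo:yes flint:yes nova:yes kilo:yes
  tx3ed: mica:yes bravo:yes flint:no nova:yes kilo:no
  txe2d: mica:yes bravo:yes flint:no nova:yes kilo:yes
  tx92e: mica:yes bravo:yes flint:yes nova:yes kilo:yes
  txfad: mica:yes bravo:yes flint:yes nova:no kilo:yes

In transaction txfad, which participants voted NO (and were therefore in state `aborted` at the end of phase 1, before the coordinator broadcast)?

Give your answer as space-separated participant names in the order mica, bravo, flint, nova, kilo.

Txn txfad phase 1: mica yes -> prepared; bravo yes -> prepared; flint yes -> prepared; nova no -> aborted; kilo yes -> prepared

Answer: nova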